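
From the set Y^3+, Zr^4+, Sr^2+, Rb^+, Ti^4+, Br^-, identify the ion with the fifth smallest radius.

Rb^+

Ti^4+ (Z=22, 18 e⁻), Zr^4+ (Z=40, 36 e⁻), Y^3+ (Z=39, 36 e⁻), Sr^2+ (Z=38, 36 e⁻), Rb^+ (Z=37, 36 e⁻), Br^- (Z=35, 36 e⁻). Ti^4+ < Zr^4+ (same group, 1 shell fewer); Zr^4+ < Y^3+ (both 36 e⁻, Z=40>39); Y^3+ < Sr^2+ (isoelectronic, higher Z=39 is smaller); Sr^2+ < Rb^+ (both 36 e⁻, Z=38>37); Rb^+ < Br^- (both 36 e⁻, Z=37>35).
Ordering: Ti^4+ < Zr^4+ < Y^3+ < Sr^2+ < Rb^+ < Br^-. The fifth smallest is Rb^+.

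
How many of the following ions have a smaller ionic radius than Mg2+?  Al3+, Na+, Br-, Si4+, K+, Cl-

2

Tabulating Z and e⁻: Si4+ has 10 e⁻ (Z=14), Al3+ has 10 e⁻ (Z=13), Mg2+ has 10 e⁻ (Z=12), Na+ has 10 e⁻ (Z=11), K+ has 18 e⁻ (Z=19), Cl- has 18 e⁻ (Z=17), Br- has 36 e⁻ (Z=35). Si4+ < Al3+ (both 10 e⁻, Z=14>13); Al3+ < Mg2+ (both 10 e⁻, Z=13>12); Mg2+ < Na+ (isoelectronic, higher Z=12 is smaller); Na+ < K+ (same group, 1 shell fewer); K+ < Cl- (both 18 e⁻, Z=19>17); Cl- < Br- (same group, period 3 vs 4).
Placing each against Mg2+: smaller — Si4+, Al3+; larger — Na+, K+, Cl-, Br-. So 2 are smaller.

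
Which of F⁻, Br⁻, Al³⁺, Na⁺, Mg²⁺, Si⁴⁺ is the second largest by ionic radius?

F⁻

Si⁴⁺: 10 e⁻, Z=14, Al³⁺: 10 e⁻, Z=13, Mg²⁺: 10 e⁻, Z=12, Na⁺: 10 e⁻, Z=11, F⁻: 10 e⁻, Z=9, Br⁻: 36 e⁻, Z=35. Si⁴⁺ < Al³⁺ (both 10 e⁻, Z=14>13); Al³⁺ < Mg²⁺ (isoelectronic, higher Z=13 is smaller); Mg²⁺ < Na⁺ (both 10 e⁻, Z=12>11); Na⁺ < F⁻ (isoelectronic, higher Z=11 is smaller); F⁻ < Br⁻ (same group, period 2 vs 4).
Full ascending order: Si⁴⁺ < Al³⁺ < Mg²⁺ < Na⁺ < F⁻ < Br⁻. Counting from the largest, position 2 is F⁻.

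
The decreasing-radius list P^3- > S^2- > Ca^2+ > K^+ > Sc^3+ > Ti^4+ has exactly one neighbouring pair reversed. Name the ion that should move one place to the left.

Scanning neighbour by neighbour, only Ca^2+/K^+ violates a trend: Ca^2+ and K^+ share 18 electrons; the higher nuclear charge on Ca (Z=20) contracts it more, so Ca^2+ < K^+. That makes K^+ the one sitting a position late relative to where it belongs.

K^+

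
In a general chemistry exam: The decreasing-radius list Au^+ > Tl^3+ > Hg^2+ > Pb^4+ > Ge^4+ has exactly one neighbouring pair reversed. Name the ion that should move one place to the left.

Scanning neighbour by neighbour, only Tl^3+/Hg^2+ violates a trend: Tl^3+ and Hg^2+ share 78 electrons; the higher nuclear charge on Tl (Z=81) contracts it more, so Tl^3+ < Hg^2+. That makes Hg^2+ the one sitting a position late relative to where it belongs.

Hg^2+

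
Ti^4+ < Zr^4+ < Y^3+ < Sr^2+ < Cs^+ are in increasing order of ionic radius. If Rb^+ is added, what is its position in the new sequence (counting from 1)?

Work out protons and electrons: Ti^4+ (Z=22, 18 e⁻), Zr^4+ (Z=40, 36 e⁻), Y^3+ (Z=39, 36 e⁻), Sr^2+ (Z=38, 36 e⁻), Rb^+ (Z=37, 36 e⁻), Cs^+ (Z=55, 54 e⁻). Ti^4+ < Zr^4+ (same group, 1 shell fewer); Zr^4+ < Y^3+ (both 36 e⁻, Z=40>39); Y^3+ < Sr^2+ (isoelectronic, higher Z=39 is smaller); Sr^2+ < Rb^+ (both 36 e⁻, Z=38>37); Rb^+ < Cs^+ (same group, 1 shell fewer).
With Rb^+ included the full order is Ti^4+ < Zr^4+ < Y^3+ < Sr^2+ < Rb^+ < Cs^+, so it takes position 5.

5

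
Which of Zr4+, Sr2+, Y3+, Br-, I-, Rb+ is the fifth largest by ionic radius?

Y3+

Electron counts and nuclear charges: Zr4+ has 36 e⁻ (Z=40), Y3+ has 36 e⁻ (Z=39), Sr2+ has 36 e⁻ (Z=38), Rb+ has 36 e⁻ (Z=37), Br- has 36 e⁻ (Z=35), I- has 54 e⁻ (Z=53). Zr4+ < Y3+ (both 36 e⁻, Z=40>39); Y3+ < Sr2+ (isoelectronic, higher Z=39 is smaller); Sr2+ < Rb+ (both 36 e⁻, Z=38>37); Rb+ < Br- (isoelectronic, higher Z=37 is smaller); Br- < I- (same group, period 4 vs 5).
Full ascending order: Zr4+ < Y3+ < Sr2+ < Rb+ < Br- < I-. Counting from the largest, position 5 is Y3+.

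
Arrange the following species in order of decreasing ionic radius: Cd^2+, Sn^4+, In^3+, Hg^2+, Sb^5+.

Sb^5+: 46 e⁻, Z=51, Sn^4+: 46 e⁻, Z=50, In^3+: 46 e⁻, Z=49, Cd^2+: 46 e⁻, Z=48, Hg^2+: 78 e⁻, Z=80. Sb^5+ < Sn^4+ (both 46 e⁻, Z=51>50); Sn^4+ < In^3+ (isoelectronic, higher Z=50 is smaller); In^3+ < Cd^2+ (both 46 e⁻, Z=49>48); Cd^2+ < Hg^2+ (same group, 1 shell fewer).

Hg^2+ > Cd^2+ > In^3+ > Sn^4+ > Sb^5+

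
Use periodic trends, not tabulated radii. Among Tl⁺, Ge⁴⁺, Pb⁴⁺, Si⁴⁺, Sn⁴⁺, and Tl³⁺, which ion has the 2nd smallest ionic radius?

Si⁴⁺ has 10 e⁻ (Z=14), Ge⁴⁺ has 28 e⁻ (Z=32), Sn⁴⁺ has 46 e⁻ (Z=50), Pb⁴⁺ has 78 e⁻ (Z=82), Tl³⁺ has 78 e⁻ (Z=81), Tl⁺ has 80 e⁻ (Z=81). Si⁴⁺ < Ge⁴⁺ (same group, period 3 vs 4); Ge⁴⁺ < Sn⁴⁺ (same group, period 4 vs 5); Sn⁴⁺ < Pb⁴⁺ (same group, 1 shell fewer); Pb⁴⁺ < Tl³⁺ (both 78 e⁻, Z=82>81); Tl³⁺ < Tl⁺ (same element, +3 vs +1).
Ordering: Si⁴⁺ < Ge⁴⁺ < Sn⁴⁺ < Pb⁴⁺ < Tl³⁺ < Tl⁺. The 2nd smallest is Ge⁴⁺.

Ge⁴⁺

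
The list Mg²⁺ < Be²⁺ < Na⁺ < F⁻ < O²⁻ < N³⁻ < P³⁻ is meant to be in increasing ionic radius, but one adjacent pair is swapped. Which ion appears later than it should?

Check each adjacent pair. Mg²⁺ and Be²⁺ are reversed: both in group 2 with the same charge; Be²⁺ (period 2) has the smaller radius. No other neighbouring pair contradicts the periodic trends, so Be²⁺ is the ion listed too late.

Be²⁺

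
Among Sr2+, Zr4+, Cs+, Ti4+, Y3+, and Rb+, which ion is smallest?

Electron counts and nuclear charges: Ti4+ (Z=22, 18 e⁻), Zr4+ (Z=40, 36 e⁻), Y3+ (Z=39, 36 e⁻), Sr2+ (Z=38, 36 e⁻), Rb+ (Z=37, 36 e⁻), Cs+ (Z=55, 54 e⁻). Ti4+ < Zr4+ (same group, period 4 vs 5); Zr4+ < Y3+ (isoelectronic, higher Z=40 is smaller); Y3+ < Sr2+ (isoelectronic, higher Z=39 is smaller); Sr2+ < Rb+ (both 36 e⁻, Z=38>37); Rb+ < Cs+ (same group, 1 shell fewer).

Ti4+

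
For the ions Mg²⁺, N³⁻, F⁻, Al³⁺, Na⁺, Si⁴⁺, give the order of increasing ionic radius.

Si⁴⁺ < Al³⁺ < Mg²⁺ < Na⁺ < F⁻ < N³⁻

Each ion has 10 electrons. The ranking follows nuclear charge in reverse — greater Z gives a smaller radius. Si⁴⁺ (Z=14), Al³⁺ (Z=13), Mg²⁺ (Z=12), Na⁺ (Z=11), F⁻ (Z=9), N³⁻ (Z=7).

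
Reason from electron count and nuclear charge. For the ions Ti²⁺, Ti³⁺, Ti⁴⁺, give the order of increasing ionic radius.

Ti⁴⁺ < Ti³⁺ < Ti²⁺

Same element, different charge: the more highly charged cation has fewer electrons and a greater effective nuclear charge per electron, making Ti⁴⁺ the smallest.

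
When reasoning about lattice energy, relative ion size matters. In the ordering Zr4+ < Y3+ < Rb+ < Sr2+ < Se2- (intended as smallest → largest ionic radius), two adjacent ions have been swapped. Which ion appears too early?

Scanning neighbour by neighbour, only Rb+/Sr2+ violates a trend: Sr2+ and Rb+ share 36 electrons; the higher nuclear charge on Sr (Z=38) contracts it more, so Sr2+ < Rb+. That makes Rb+ the one sitting a position early relative to where it belongs.

Rb+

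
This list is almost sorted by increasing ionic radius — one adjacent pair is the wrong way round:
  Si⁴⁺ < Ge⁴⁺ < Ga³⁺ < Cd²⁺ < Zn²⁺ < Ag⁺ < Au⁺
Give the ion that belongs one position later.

Scanning neighbour by neighbour, only Cd²⁺/Zn²⁺ violates a trend: same group and charge — period 4 sits above period 5, so Zn²⁺ is smaller. That makes Cd²⁺ the one sitting a position early relative to where it belongs.

Cd²⁺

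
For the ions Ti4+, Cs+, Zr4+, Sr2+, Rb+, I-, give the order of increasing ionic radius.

Electron counts and nuclear charges: Ti4+ has 18 e⁻ (Z=22), Zr4+ has 36 e⁻ (Z=40), Sr2+ has 36 e⁻ (Z=38), Rb+ has 36 e⁻ (Z=37), Cs+ has 54 e⁻ (Z=55), I- has 54 e⁻ (Z=53). Ti4+ < Zr4+ (same group, 1 shell fewer); Zr4+ < Sr2+ (both 36 e⁻, Z=40>38); Sr2+ < Rb+ (isoelectronic, higher Z=38 is smaller); Rb+ < Cs+ (same group, period 5 vs 6); Cs+ < I- (both 54 e⁻, Z=55>53).

Ti4+ < Zr4+ < Sr2+ < Rb+ < Cs+ < I-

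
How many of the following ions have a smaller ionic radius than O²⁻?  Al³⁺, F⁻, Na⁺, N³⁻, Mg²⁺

4

All of these have 10 electrons (isoelectronic). With the same electron cloud, the ion with the most protons pulls it in tightest. Nuclear charges: Al³⁺ (Z=13), Mg²⁺ (Z=12), Na⁺ (Z=11), F⁻ (Z=9), O²⁻ (Z=8), N³⁻ (Z=7). Highest Z is smallest.
Ordering all of them (including O²⁻) by radius gives Al³⁺ < Mg²⁺ < Na⁺ < F⁻ < O²⁻ < N³⁻. Count: 4.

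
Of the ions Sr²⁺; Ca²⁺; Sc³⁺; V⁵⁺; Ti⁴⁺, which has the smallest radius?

First list Z and electron count for each: V⁵⁺ has 18 e⁻ (Z=23), Ti⁴⁺ has 18 e⁻ (Z=22), Sc³⁺ has 18 e⁻ (Z=21), Ca²⁺ has 18 e⁻ (Z=20), Sr²⁺ has 36 e⁻ (Z=38). V⁵⁺ < Ti⁴⁺ (isoelectronic, higher Z=23 is smaller); Ti⁴⁺ < Sc³⁺ (isoelectronic, higher Z=22 is smaller); Sc³⁺ < Ca²⁺ (both 18 e⁻, Z=21>20); Ca²⁺ < Sr²⁺ (same group, period 4 vs 5).

V⁵⁺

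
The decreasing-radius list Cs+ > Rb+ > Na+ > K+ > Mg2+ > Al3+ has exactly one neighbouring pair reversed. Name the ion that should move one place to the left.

K+

Check each adjacent pair. Na+ and K+ are reversed: Na+ and K+ are in one column with the same charge; the lighter period-3 ion has one fewer shell and is smaller. No other neighbouring pair contradicts the periodic trends, so K+ is the ion listed too late.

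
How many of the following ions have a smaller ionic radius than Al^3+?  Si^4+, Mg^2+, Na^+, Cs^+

1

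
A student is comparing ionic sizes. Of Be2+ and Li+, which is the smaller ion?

Each ion has 2 electrons. The ranking follows nuclear charge in reverse — greater Z gives a smaller radius. Be2+ (Z=4), Li+ (Z=3).

Be2+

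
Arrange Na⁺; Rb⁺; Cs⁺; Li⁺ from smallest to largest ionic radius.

Li⁺ < Na⁺ < Rb⁺ < Cs⁺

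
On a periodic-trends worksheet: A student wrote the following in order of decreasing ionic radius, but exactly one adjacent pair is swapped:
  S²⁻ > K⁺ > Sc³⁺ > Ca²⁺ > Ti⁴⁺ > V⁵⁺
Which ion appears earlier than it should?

Sc³⁺

Compare adjacent ions: both have 18 electrons but Z(Sc)=21 > Z(Ca)=20, so Sc³⁺ should be the smaller of the two — yet in this decreasing list Sc³⁺ sits before Ca²⁺. Nothing else is reversed, so Sc³⁺ should move one place to the right.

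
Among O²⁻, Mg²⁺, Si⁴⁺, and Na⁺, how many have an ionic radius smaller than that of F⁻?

3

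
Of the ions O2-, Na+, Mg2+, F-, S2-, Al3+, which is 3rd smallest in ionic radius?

Al3+ has 10 e⁻ (Z=13), Mg2+ has 10 e⁻ (Z=12), Na+ has 10 e⁻ (Z=11), F- has 10 e⁻ (Z=9), O2- has 10 e⁻ (Z=8), S2- has 18 e⁻ (Z=16). Al3+ < Mg2+ (isoelectronic, higher Z=13 is smaller); Mg2+ < Na+ (both 10 e⁻, Z=12>11); Na+ < F- (both 10 e⁻, Z=11>9); F- < O2- (both 10 e⁻, Z=9>8); O2- < S2- (same group, period 2 vs 3).
Full ascending order: Al3+ < Mg2+ < Na+ < F- < O2- < S2-. Counting from the smallest, position 3 is Na+.

Na+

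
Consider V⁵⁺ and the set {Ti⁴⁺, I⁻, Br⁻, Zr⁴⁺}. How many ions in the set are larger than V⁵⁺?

4

V⁵⁺ (Z=23, 18 e⁻), Ti⁴⁺ (Z=22, 18 e⁻), Zr⁴⁺ (Z=40, 36 e⁻), Br⁻ (Z=35, 36 e⁻), I⁻ (Z=53, 54 e⁻). V⁵⁺ < Ti⁴⁺ (both 18 e⁻, Z=23>22); Ti⁴⁺ < Zr⁴⁺ (same group, period 4 vs 5); Zr⁴⁺ < Br⁻ (isoelectronic, higher Z=40 is smaller); Br⁻ < I⁻ (same group, 1 shell fewer).
Relative to V⁵⁺, the ions that are larger are Ti⁴⁺, Zr⁴⁺, Br⁻, I⁻. Count: 4.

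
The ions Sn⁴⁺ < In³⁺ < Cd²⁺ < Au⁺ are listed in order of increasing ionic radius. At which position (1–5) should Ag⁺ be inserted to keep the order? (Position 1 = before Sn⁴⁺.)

4

Electron counts and nuclear charges: Sn⁴⁺ (Z=50, 46 e⁻), In³⁺ (Z=49, 46 e⁻), Cd²⁺ (Z=48, 46 e⁻), Ag⁺ (Z=47, 46 e⁻), Au⁺ (Z=79, 78 e⁻). Sn⁴⁺ < In³⁺ (both 46 e⁻, Z=50>49); In³⁺ < Cd²⁺ (both 46 e⁻, Z=49>48); Cd²⁺ < Ag⁺ (both 46 e⁻, Z=48>47); Ag⁺ < Au⁺ (same group, period 5 vs 6).
The complete sequence is Sn⁴⁺ < In³⁺ < Cd²⁺ < Ag⁺ < Au⁺. Ag⁺ sits at position 4.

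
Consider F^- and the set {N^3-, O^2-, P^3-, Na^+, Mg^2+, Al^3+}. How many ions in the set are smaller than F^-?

3

Tabulating Z and e⁻: Al^3+ (Z=13, 10 e⁻), Mg^2+ (Z=12, 10 e⁻), Na^+ (Z=11, 10 e⁻), F^- (Z=9, 10 e⁻), O^2- (Z=8, 10 e⁻), N^3- (Z=7, 10 e⁻), P^3- (Z=15, 18 e⁻). Al^3+ < Mg^2+ (isoelectronic, higher Z=13 is smaller); Mg^2+ < Na^+ (isoelectronic, higher Z=12 is smaller); Na^+ < F^- (isoelectronic, higher Z=11 is smaller); F^- < O^2- (both 10 e⁻, Z=9>8); O^2- < N^3- (isoelectronic, higher Z=8 is smaller); N^3- < P^3- (same group, 1 shell fewer).
Ordering all of them (including F^-) by radius gives Al^3+ < Mg^2+ < Na^+ < F^- < O^2- < N^3- < P^3-. That's 3.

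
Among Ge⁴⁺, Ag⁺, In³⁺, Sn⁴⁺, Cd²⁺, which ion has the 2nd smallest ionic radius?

Tabulating Z and e⁻: Ge⁴⁺ (Z=32, 28 e⁻), Sn⁴⁺ (Z=50, 46 e⁻), In³⁺ (Z=49, 46 e⁻), Cd²⁺ (Z=48, 46 e⁻), Ag⁺ (Z=47, 46 e⁻). Ge⁴⁺ < Sn⁴⁺ (same group, 1 shell fewer); Sn⁴⁺ < In³⁺ (isoelectronic, higher Z=50 is smaller); In³⁺ < Cd²⁺ (both 46 e⁻, Z=49>48); Cd²⁺ < Ag⁺ (both 46 e⁻, Z=48>47).
So the order is Ge⁴⁺ < Sn⁴⁺ < In³⁺ < Cd²⁺ < Ag⁺; the 2nd-smallest ion is Sn⁴⁺.

Sn⁴⁺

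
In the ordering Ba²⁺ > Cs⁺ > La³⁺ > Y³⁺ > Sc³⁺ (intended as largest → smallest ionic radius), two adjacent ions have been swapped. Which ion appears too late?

Cs⁺

The pair Ba²⁺, Cs⁺ is the wrong way round — Ba²⁺ and Cs⁺ share 54 electrons; the higher nuclear charge on Ba (Z=56) contracts it more, so Ba²⁺ < Cs⁺. All other adjacent pairs agree with periodic trends, so Cs⁺ is the misplaced ion.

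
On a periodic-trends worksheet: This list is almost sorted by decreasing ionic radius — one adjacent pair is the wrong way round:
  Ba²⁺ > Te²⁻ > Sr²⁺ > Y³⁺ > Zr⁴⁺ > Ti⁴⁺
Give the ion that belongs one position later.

Compare adjacent ions: they are isoelectronic (54 e⁻) and Ba has more protons than Te (56 vs 52), making Ba²⁺ smaller — yet in this decreasing list Ba²⁺ sits before Te²⁻. Nothing else is reversed, so Ba²⁺ should move one place to the right.

Ba²⁺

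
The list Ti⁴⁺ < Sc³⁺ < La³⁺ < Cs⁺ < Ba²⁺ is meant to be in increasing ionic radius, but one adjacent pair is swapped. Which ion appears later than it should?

Compare adjacent ions: Ba²⁺ and Cs⁺ share 54 electrons; the higher nuclear charge on Ba (Z=56) contracts it more, so Ba²⁺ < Cs⁺ — yet in this increasing list Cs⁺ sits before Ba²⁺. Nothing else is reversed, so Ba²⁺ should move one place to the left.

Ba²⁺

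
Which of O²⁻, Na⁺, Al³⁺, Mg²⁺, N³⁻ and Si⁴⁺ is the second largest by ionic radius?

These species are isoelectronic with 10 electrons. The only difference is the number of protons: Si⁴⁺ (Z=14), Al³⁺ (Z=13), Mg²⁺ (Z=12), Na⁺ (Z=11), O²⁻ (Z=8), N³⁻ (Z=7). The strongest nuclear pull (Si⁴⁺) gives the smallest ion.
Full ascending order: Si⁴⁺ < Al³⁺ < Mg²⁺ < Na⁺ < O²⁻ < N³⁻. Counting from the largest, position 2 is O²⁻.

O²⁻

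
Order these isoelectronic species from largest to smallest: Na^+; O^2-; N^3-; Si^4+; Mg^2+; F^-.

Each ion has 10 electrons. The ranking follows nuclear charge in reverse — greater Z gives a smaller radius. Si^4+ (Z=14), Mg^2+ (Z=12), Na^+ (Z=11), F^- (Z=9), O^2- (Z=8), N^3- (Z=7).

N^3- > O^2- > F^- > Na^+ > Mg^2+ > Si^4+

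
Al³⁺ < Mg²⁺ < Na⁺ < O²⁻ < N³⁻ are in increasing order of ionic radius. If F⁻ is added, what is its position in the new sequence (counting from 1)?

These species are isoelectronic with 10 electrons. The only difference is the number of protons: Al³⁺ (Z=13), Mg²⁺ (Z=12), Na⁺ (Z=11), F⁻ (Z=9), O²⁻ (Z=8), N³⁻ (Z=7). The strongest nuclear pull (Al³⁺) gives the smallest ion.
Merged order: Al³⁺ < Mg²⁺ < Na⁺ < F⁻ < O²⁻ < N³⁻ — F⁻ is number 4.

4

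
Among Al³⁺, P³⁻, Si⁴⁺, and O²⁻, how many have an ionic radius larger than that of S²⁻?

1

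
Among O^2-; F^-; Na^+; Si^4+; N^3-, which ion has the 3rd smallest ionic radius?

All of these have 10 electrons (isoelectronic). With the same electron cloud, the ion with the most protons pulls it in tightest. Nuclear charges: Si^4+ (Z=14), Na^+ (Z=11), F^- (Z=9), O^2- (Z=8), N^3- (Z=7). Highest Z is smallest.
Full ascending order: Si^4+ < Na^+ < F^- < O^2- < N^3-. Counting from the smallest, position 3 is F^-.

F^-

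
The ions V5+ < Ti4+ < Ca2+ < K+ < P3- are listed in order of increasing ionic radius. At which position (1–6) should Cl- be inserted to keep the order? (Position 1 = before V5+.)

5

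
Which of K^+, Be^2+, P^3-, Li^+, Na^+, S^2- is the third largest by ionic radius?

K^+

Work out protons and electrons: Be^2+ has 2 e⁻ (Z=4), Li^+ has 2 e⁻ (Z=3), Na^+ has 10 e⁻ (Z=11), K^+ has 18 e⁻ (Z=19), S^2- has 18 e⁻ (Z=16), P^3- has 18 e⁻ (Z=15). Be^2+ < Li^+ (isoelectronic, higher Z=4 is smaller); Li^+ < Na^+ (same group, period 2 vs 3); Na^+ < K^+ (same group, period 3 vs 4); K^+ < S^2- (both 18 e⁻, Z=19>16); S^2- < P^3- (both 18 e⁻, Z=16>15).
Full ascending order: Be^2+ < Li^+ < Na^+ < K^+ < S^2- < P^3-. Counting from the largest, position 3 is K^+.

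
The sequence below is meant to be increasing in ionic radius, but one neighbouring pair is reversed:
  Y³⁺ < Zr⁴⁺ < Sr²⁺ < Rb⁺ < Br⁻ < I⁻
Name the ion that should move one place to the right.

Y³⁺

Scanning neighbour by neighbour, only Y³⁺/Zr⁴⁺ violates a trend: Zr⁴⁺ and Y³⁺ share 36 electrons; the higher nuclear charge on Zr (Z=40) contracts it more, so Zr⁴⁺ < Y³⁺. That makes Y³⁺ the one sitting a position early relative to where it belongs.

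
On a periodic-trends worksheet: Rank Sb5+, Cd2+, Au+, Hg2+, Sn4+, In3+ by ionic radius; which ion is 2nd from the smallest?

Sn4+

Work out protons and electrons: Sb5+ (Z=51, 46 e⁻), Sn4+ (Z=50, 46 e⁻), In3+ (Z=49, 46 e⁻), Cd2+ (Z=48, 46 e⁻), Hg2+ (Z=80, 78 e⁻), Au+ (Z=79, 78 e⁻). Sb5+ < Sn4+ (both 46 e⁻, Z=51>50); Sn4+ < In3+ (isoelectronic, higher Z=50 is smaller); In3+ < Cd2+ (isoelectronic, higher Z=49 is smaller); Cd2+ < Hg2+ (same group, period 5 vs 6); Hg2+ < Au+ (both 78 e⁻, Z=80>79).
That gives Sb5+ < Sn4+ < In3+ < Cd2+ < Hg2+ < Au+. From the smallest end, number 2 is Sn4+.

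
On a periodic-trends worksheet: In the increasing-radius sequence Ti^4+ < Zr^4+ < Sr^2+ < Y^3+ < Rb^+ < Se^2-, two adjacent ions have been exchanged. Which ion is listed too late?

Y^3+

Check each adjacent pair. Sr^2+ and Y^3+ are reversed: both have 36 electrons but Z(Y)=39 > Z(Sr)=38, so Y^3+ should be the smaller of the two. No other neighbouring pair contradicts the periodic trends, so Y^3+ is the ion listed too late.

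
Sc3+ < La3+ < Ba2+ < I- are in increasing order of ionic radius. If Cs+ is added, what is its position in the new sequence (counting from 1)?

4

Tabulating Z and e⁻: Sc3+ has 18 e⁻ (Z=21), La3+ has 54 e⁻ (Z=57), Ba2+ has 54 e⁻ (Z=56), Cs+ has 54 e⁻ (Z=55), I- has 54 e⁻ (Z=53). Sc3+ < La3+ (same group, period 4 vs 6); La3+ < Ba2+ (isoelectronic, higher Z=57 is smaller); Ba2+ < Cs+ (isoelectronic, higher Z=56 is smaller); Cs+ < I- (isoelectronic, higher Z=55 is smaller).
Merged order: Sc3+ < La3+ < Ba2+ < Cs+ < I- — Cs+ is number 4.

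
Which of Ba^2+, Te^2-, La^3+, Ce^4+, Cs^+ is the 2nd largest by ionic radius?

Each ion has 54 electrons. The ranking follows nuclear charge in reverse — greater Z gives a smaller radius. Ce^4+ (Z=58), La^3+ (Z=57), Ba^2+ (Z=56), Cs^+ (Z=55), Te^2- (Z=52).
Full ascending order: Ce^4+ < La^3+ < Ba^2+ < Cs^+ < Te^2-. Counting from the largest, position 2 is Cs^+.

Cs^+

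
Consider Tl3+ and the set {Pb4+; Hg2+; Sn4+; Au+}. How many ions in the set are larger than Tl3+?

Sn4+: 46 e⁻, Z=50, Pb4+: 78 e⁻, Z=82, Tl3+: 78 e⁻, Z=81, Hg2+: 78 e⁻, Z=80, Au+: 78 e⁻, Z=79. Sn4+ < Pb4+ (same group, period 5 vs 6); Pb4+ < Tl3+ (both 78 e⁻, Z=82>81); Tl3+ < Hg2+ (isoelectronic, higher Z=81 is smaller); Hg2+ < Au+ (isoelectronic, higher Z=80 is smaller).
Relative to Tl3+, the ions that are larger are Hg2+, Au+. So 2 are larger.

2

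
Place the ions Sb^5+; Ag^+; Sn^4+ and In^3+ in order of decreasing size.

Ag^+ > In^3+ > Sn^4+ > Sb^5+

These species are isoelectronic with 46 electrons. The only difference is the number of protons: Sb^5+ (Z=51), Sn^4+ (Z=50), In^3+ (Z=49), Ag^+ (Z=47). The strongest nuclear pull (Sb^5+) gives the smallest ion.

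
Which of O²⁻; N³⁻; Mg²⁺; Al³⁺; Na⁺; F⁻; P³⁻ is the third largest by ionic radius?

Tabulating Z and e⁻: Al³⁺: 10 e⁻, Z=13, Mg²⁺: 10 e⁻, Z=12, Na⁺: 10 e⁻, Z=11, F⁻: 10 e⁻, Z=9, O²⁻: 10 e⁻, Z=8, N³⁻: 10 e⁻, Z=7, P³⁻: 18 e⁻, Z=15. Al³⁺ < Mg²⁺ (both 10 e⁻, Z=13>12); Mg²⁺ < Na⁺ (isoelectronic, higher Z=12 is smaller); Na⁺ < F⁻ (isoelectronic, higher Z=11 is smaller); F⁻ < O²⁻ (both 10 e⁻, Z=9>8); O²⁻ < N³⁻ (both 10 e⁻, Z=8>7); N³⁻ < P³⁻ (same group, period 2 vs 3).
That gives Al³⁺ < Mg²⁺ < Na⁺ < F⁻ < O²⁻ < N³⁻ < P³⁻. From the largest end, number 3 is O²⁻.

O²⁻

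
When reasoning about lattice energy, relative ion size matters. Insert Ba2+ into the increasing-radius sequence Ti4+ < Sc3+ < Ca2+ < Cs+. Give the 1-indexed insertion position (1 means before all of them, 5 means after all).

4

Tabulating Z and e⁻: Ti4+ (Z=22, 18 e⁻), Sc3+ (Z=21, 18 e⁻), Ca2+ (Z=20, 18 e⁻), Ba2+ (Z=56, 54 e⁻), Cs+ (Z=55, 54 e⁻). Ti4+ < Sc3+ (both 18 e⁻, Z=22>21); Sc3+ < Ca2+ (isoelectronic, higher Z=21 is smaller); Ca2+ < Ba2+ (same group, 2 shells fewer); Ba2+ < Cs+ (isoelectronic, higher Z=56 is smaller).
The complete sequence is Ti4+ < Sc3+ < Ca2+ < Ba2+ < Cs+. Ba2+ sits at position 4.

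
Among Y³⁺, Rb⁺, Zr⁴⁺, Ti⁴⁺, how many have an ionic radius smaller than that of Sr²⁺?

3

Electron counts and nuclear charges: Ti⁴⁺ has 18 e⁻ (Z=22), Zr⁴⁺ has 36 e⁻ (Z=40), Y³⁺ has 36 e⁻ (Z=39), Sr²⁺ has 36 e⁻ (Z=38), Rb⁺ has 36 e⁻ (Z=37). Ti⁴⁺ < Zr⁴⁺ (same group, 1 shell fewer); Zr⁴⁺ < Y³⁺ (isoelectronic, higher Z=40 is smaller); Y³⁺ < Sr²⁺ (isoelectronic, higher Z=39 is smaller); Sr²⁺ < Rb⁺ (both 36 e⁻, Z=38>37).
Overall: Ti⁴⁺ < Zr⁴⁺ < Y³⁺ < Sr²⁺ < Rb⁺. Sr²⁺ has 3 below it and 1 above. Count: 3.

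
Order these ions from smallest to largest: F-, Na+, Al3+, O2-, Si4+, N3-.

These species are isoelectronic with 10 electrons. The only difference is the number of protons: Si4+ (Z=14), Al3+ (Z=13), Na+ (Z=11), F- (Z=9), O2- (Z=8), N3- (Z=7). The strongest nuclear pull (Si4+) gives the smallest ion.

Si4+ < Al3+ < Na+ < F- < O2- < N3-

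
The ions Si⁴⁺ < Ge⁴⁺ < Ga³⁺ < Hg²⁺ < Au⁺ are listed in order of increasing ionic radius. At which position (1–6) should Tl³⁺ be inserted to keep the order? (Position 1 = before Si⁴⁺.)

4

Work out protons and electrons: Si⁴⁺ (Z=14, 10 e⁻), Ge⁴⁺ (Z=32, 28 e⁻), Ga³⁺ (Z=31, 28 e⁻), Tl³⁺ (Z=81, 78 e⁻), Hg²⁺ (Z=80, 78 e⁻), Au⁺ (Z=79, 78 e⁻). Si⁴⁺ < Ge⁴⁺ (same group, 1 shell fewer); Ge⁴⁺ < Ga³⁺ (isoelectronic, higher Z=32 is smaller); Ga³⁺ < Tl³⁺ (same group, 2 shells fewer); Tl³⁺ < Hg²⁺ (isoelectronic, higher Z=81 is smaller); Hg²⁺ < Au⁺ (both 78 e⁻, Z=80>79).
The complete sequence is Si⁴⁺ < Ge⁴⁺ < Ga³⁺ < Tl³⁺ < Hg²⁺ < Au⁺. Tl³⁺ sits at position 4.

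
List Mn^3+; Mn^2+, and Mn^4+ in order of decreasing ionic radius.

Same element, different charge: the more highly charged cation has fewer electrons and a greater effective nuclear charge per electron, making Mn^4+ the smallest.

Mn^2+ > Mn^3+ > Mn^4+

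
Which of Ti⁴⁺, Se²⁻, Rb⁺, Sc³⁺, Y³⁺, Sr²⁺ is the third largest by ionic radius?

Work out protons and electrons: Ti⁴⁺: 18 e⁻, Z=22, Sc³⁺: 18 e⁻, Z=21, Y³⁺: 36 e⁻, Z=39, Sr²⁺: 36 e⁻, Z=38, Rb⁺: 36 e⁻, Z=37, Se²⁻: 36 e⁻, Z=34. Ti⁴⁺ < Sc³⁺ (both 18 e⁻, Z=22>21); Sc³⁺ < Y³⁺ (same group, period 4 vs 5); Y³⁺ < Sr²⁺ (isoelectronic, higher Z=39 is smaller); Sr²⁺ < Rb⁺ (both 36 e⁻, Z=38>37); Rb⁺ < Se²⁻ (both 36 e⁻, Z=37>34).
That gives Ti⁴⁺ < Sc³⁺ < Y³⁺ < Sr²⁺ < Rb⁺ < Se²⁻. From the largest end, number 3 is Sr²⁺.

Sr²⁺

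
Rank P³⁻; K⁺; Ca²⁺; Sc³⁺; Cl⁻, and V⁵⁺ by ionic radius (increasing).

V⁵⁺ < Sc³⁺ < Ca²⁺ < K⁺ < Cl⁻ < P³⁻

Isoelectronic series (18 e⁻ each). Size is set by nuclear charge: more protons means a smaller ion. V⁵⁺ (Z=23), Sc³⁺ (Z=21), Ca²⁺ (Z=20), K⁺ (Z=19), Cl⁻ (Z=17), P³⁻ (Z=15).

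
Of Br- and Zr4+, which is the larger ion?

Br-

All of these have 36 electrons (isoelectronic). With the same electron cloud, the ion with the most protons pulls it in tightest. Nuclear charges: Zr4+ (Z=40), Br- (Z=35). Highest Z is smallest.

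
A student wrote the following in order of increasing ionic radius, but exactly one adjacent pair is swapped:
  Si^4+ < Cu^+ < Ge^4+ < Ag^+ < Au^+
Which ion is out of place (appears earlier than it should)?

Cu^+

Compare adjacent ions: both have 28 electrons but Z(Ge)=32 > Z(Cu)=29, so Ge^4+ should be the smaller of the two — yet in this increasing list Cu^+ sits before Ge^4+. Nothing else is reversed, so Cu^+ should move one place to the right.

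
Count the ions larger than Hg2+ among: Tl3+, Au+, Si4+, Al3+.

1

First list Z and electron count for each: Si4+ (Z=14, 10 e⁻), Al3+ (Z=13, 10 e⁻), Tl3+ (Z=81, 78 e⁻), Hg2+ (Z=80, 78 e⁻), Au+ (Z=79, 78 e⁻). Si4+ < Al3+ (both 10 e⁻, Z=14>13); Al3+ < Tl3+ (same group, period 3 vs 6); Tl3+ < Hg2+ (isoelectronic, higher Z=81 is smaller); Hg2+ < Au+ (both 78 e⁻, Z=80>79).
Ordering all of them (including Hg2+) by radius gives Si4+ < Al3+ < Tl3+ < Hg2+ < Au+. So 1 is larger.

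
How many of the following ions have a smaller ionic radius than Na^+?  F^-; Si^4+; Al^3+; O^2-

Each ion has 10 electrons. The ranking follows nuclear charge in reverse — greater Z gives a smaller radius. Si^4+ (Z=14), Al^3+ (Z=13), Na^+ (Z=11), F^- (Z=9), O^2- (Z=8).
Overall: Si^4+ < Al^3+ < Na^+ < F^- < O^2-. Na^+ has 2 below it and 2 above. That's 2.

2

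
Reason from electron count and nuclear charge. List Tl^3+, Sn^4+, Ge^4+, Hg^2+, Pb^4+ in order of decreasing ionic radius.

Tabulating Z and e⁻: Ge^4+ has 28 e⁻ (Z=32), Sn^4+ has 46 e⁻ (Z=50), Pb^4+ has 78 e⁻ (Z=82), Tl^3+ has 78 e⁻ (Z=81), Hg^2+ has 78 e⁻ (Z=80). Ge^4+ < Sn^4+ (same group, period 4 vs 5); Sn^4+ < Pb^4+ (same group, period 5 vs 6); Pb^4+ < Tl^3+ (both 78 e⁻, Z=82>81); Tl^3+ < Hg^2+ (isoelectronic, higher Z=81 is smaller).

Hg^2+ > Tl^3+ > Pb^4+ > Sn^4+ > Ge^4+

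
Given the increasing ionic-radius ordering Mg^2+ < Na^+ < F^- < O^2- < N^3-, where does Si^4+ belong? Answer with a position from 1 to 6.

1

All of these have 10 electrons (isoelectronic). With the same electron cloud, the ion with the most protons pulls it in tightest. Nuclear charges: Si^4+ (Z=14), Mg^2+ (Z=12), Na^+ (Z=11), F^- (Z=9), O^2- (Z=8), N^3- (Z=7). Highest Z is smallest.
The complete sequence is Si^4+ < Mg^2+ < Na^+ < F^- < O^2- < N^3-. Si^4+ sits at position 1.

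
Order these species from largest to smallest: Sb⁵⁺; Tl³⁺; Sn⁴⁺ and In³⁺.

Work out protons and electrons: Sb⁵⁺ has 46 e⁻ (Z=51), Sn⁴⁺ has 46 e⁻ (Z=50), In³⁺ has 46 e⁻ (Z=49), Tl³⁺ has 78 e⁻ (Z=81). Sb⁵⁺ < Sn⁴⁺ (isoelectronic, higher Z=51 is smaller); Sn⁴⁺ < In³⁺ (isoelectronic, higher Z=50 is smaller); In³⁺ < Tl³⁺ (same group, period 5 vs 6).

Tl³⁺ > In³⁺ > Sn⁴⁺ > Sb⁵⁺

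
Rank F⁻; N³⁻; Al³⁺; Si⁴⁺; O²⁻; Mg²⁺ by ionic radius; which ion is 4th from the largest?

Mg²⁺

All of these have 10 electrons (isoelectronic). With the same electron cloud, the ion with the most protons pulls it in tightest. Nuclear charges: Si⁴⁺ (Z=14), Al³⁺ (Z=13), Mg²⁺ (Z=12), F⁻ (Z=9), O²⁻ (Z=8), N³⁻ (Z=7). Highest Z is smallest.
Full ascending order: Si⁴⁺ < Al³⁺ < Mg²⁺ < F⁻ < O²⁻ < N³⁻. Counting from the largest, position 4 is Mg²⁺.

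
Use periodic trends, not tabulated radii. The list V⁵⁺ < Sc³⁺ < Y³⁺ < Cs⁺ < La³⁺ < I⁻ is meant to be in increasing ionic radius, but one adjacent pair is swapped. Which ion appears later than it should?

Compare adjacent ions: they are isoelectronic (54 e⁻) and La has more protons than Cs (57 vs 55), making La³⁺ smaller — yet in this increasing list Cs⁺ sits before La³⁺. Nothing else is reversed, so La³⁺ should move one place to the left.

La³⁺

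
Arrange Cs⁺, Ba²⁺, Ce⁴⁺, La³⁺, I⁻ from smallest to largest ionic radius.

Ce⁴⁺ < La³⁺ < Ba²⁺ < Cs⁺ < I⁻

Isoelectronic series (54 e⁻ each). Size is set by nuclear charge: more protons means a smaller ion. Ce⁴⁺ (Z=58), La³⁺ (Z=57), Ba²⁺ (Z=56), Cs⁺ (Z=55), I⁻ (Z=53).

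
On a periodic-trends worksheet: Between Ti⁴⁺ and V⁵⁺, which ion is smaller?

V⁵⁺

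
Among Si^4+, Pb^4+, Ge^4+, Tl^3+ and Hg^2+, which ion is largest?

Hg^2+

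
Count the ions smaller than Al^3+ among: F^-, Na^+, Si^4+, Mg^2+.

These species are isoelectronic with 10 electrons. The only difference is the number of protons: Si^4+ (Z=14), Al^3+ (Z=13), Mg^2+ (Z=12), Na^+ (Z=11), F^- (Z=9). The strongest nuclear pull (Si^4+) gives the smallest ion.
Overall: Si^4+ < Al^3+ < Mg^2+ < Na^+ < F^-. Al^3+ has 1 below it and 3 above. That's 1.

1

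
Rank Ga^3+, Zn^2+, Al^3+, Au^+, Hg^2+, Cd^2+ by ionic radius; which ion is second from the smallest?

Al^3+: 10 e⁻, Z=13, Ga^3+: 28 e⁻, Z=31, Zn^2+: 28 e⁻, Z=30, Cd^2+: 46 e⁻, Z=48, Hg^2+: 78 e⁻, Z=80, Au^+: 78 e⁻, Z=79. Al^3+ < Ga^3+ (same group, period 3 vs 4); Ga^3+ < Zn^2+ (isoelectronic, higher Z=31 is smaller); Zn^2+ < Cd^2+ (same group, 1 shell fewer); Cd^2+ < Hg^2+ (same group, period 5 vs 6); Hg^2+ < Au^+ (isoelectronic, higher Z=80 is smaller).
So the order is Al^3+ < Ga^3+ < Zn^2+ < Cd^2+ < Hg^2+ < Au^+; the 2nd-smallest ion is Ga^3+.

Ga^3+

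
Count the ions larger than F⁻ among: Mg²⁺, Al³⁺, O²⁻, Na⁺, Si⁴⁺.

1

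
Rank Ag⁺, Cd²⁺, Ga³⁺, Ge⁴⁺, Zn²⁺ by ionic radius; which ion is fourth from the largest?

First list Z and electron count for each: Ge⁴⁺ (Z=32, 28 e⁻), Ga³⁺ (Z=31, 28 e⁻), Zn²⁺ (Z=30, 28 e⁻), Cd²⁺ (Z=48, 46 e⁻), Ag⁺ (Z=47, 46 e⁻). Ge⁴⁺ < Ga³⁺ (both 28 e⁻, Z=32>31); Ga³⁺ < Zn²⁺ (both 28 e⁻, Z=31>30); Zn²⁺ < Cd²⁺ (same group, 1 shell fewer); Cd²⁺ < Ag⁺ (isoelectronic, higher Z=48 is smaller).
That gives Ge⁴⁺ < Ga³⁺ < Zn²⁺ < Cd²⁺ < Ag⁺. From the largest end, number 4 is Ga³⁺.

Ga³⁺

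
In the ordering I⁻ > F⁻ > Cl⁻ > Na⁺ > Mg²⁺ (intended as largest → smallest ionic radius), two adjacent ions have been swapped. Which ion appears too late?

The pair F⁻, Cl⁻ is the wrong way round — both in group 17 with the same charge; F⁻ (period 2) has the smaller radius. All other adjacent pairs agree with periodic trends, so Cl⁻ is the misplaced ion.

Cl⁻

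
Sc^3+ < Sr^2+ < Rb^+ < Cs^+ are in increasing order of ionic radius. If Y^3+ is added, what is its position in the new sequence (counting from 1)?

Work out protons and electrons: Sc^3+: 18 e⁻, Z=21, Y^3+: 36 e⁻, Z=39, Sr^2+: 36 e⁻, Z=38, Rb^+: 36 e⁻, Z=37, Cs^+: 54 e⁻, Z=55. Sc^3+ < Y^3+ (same group, 1 shell fewer); Y^3+ < Sr^2+ (isoelectronic, higher Z=39 is smaller); Sr^2+ < Rb^+ (isoelectronic, higher Z=38 is smaller); Rb^+ < Cs^+ (same group, 1 shell fewer).
The complete sequence is Sc^3+ < Y^3+ < Sr^2+ < Rb^+ < Cs^+. Y^3+ sits at position 2.

2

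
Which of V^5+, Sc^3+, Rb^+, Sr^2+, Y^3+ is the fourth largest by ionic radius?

Sc^3+

Electron counts and nuclear charges: V^5+ has 18 e⁻ (Z=23), Sc^3+ has 18 e⁻ (Z=21), Y^3+ has 36 e⁻ (Z=39), Sr^2+ has 36 e⁻ (Z=38), Rb^+ has 36 e⁻ (Z=37). V^5+ < Sc^3+ (isoelectronic, higher Z=23 is smaller); Sc^3+ < Y^3+ (same group, period 4 vs 5); Y^3+ < Sr^2+ (isoelectronic, higher Z=39 is smaller); Sr^2+ < Rb^+ (isoelectronic, higher Z=38 is smaller).
So the order is V^5+ < Sc^3+ < Y^3+ < Sr^2+ < Rb^+; the 4th-largest ion is Sc^3+.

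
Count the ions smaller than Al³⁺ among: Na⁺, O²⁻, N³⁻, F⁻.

0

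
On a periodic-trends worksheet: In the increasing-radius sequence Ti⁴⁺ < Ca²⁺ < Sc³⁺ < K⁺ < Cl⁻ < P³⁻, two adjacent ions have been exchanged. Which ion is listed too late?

Sc³⁺

Check each adjacent pair. Ca²⁺ and Sc³⁺ are reversed: both have 18 electrons but Z(Sc)=21 > Z(Ca)=20, so Sc³⁺ should be the smaller of the two. No other neighbouring pair contradicts the periodic trends, so Sc³⁺ is the ion listed too late.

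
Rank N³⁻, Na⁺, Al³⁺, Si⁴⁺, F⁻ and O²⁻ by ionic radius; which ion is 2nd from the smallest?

Al³⁺

Isoelectronic series (10 e⁻ each). Size is set by nuclear charge: more protons means a smaller ion. Si⁴⁺ (Z=14), Al³⁺ (Z=13), Na⁺ (Z=11), F⁻ (Z=9), O²⁻ (Z=8), N³⁻ (Z=7).
So the order is Si⁴⁺ < Al³⁺ < Na⁺ < F⁻ < O²⁻ < N³⁻; the 2nd-smallest ion is Al³⁺.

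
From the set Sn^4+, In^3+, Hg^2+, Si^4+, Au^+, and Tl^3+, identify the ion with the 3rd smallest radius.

In^3+

Si^4+ (Z=14, 10 e⁻), Sn^4+ (Z=50, 46 e⁻), In^3+ (Z=49, 46 e⁻), Tl^3+ (Z=81, 78 e⁻), Hg^2+ (Z=80, 78 e⁻), Au^+ (Z=79, 78 e⁻). Si^4+ < Sn^4+ (same group, period 3 vs 5); Sn^4+ < In^3+ (isoelectronic, higher Z=50 is smaller); In^3+ < Tl^3+ (same group, period 5 vs 6); Tl^3+ < Hg^2+ (isoelectronic, higher Z=81 is smaller); Hg^2+ < Au^+ (both 78 e⁻, Z=80>79).
So the order is Si^4+ < Sn^4+ < In^3+ < Tl^3+ < Hg^2+ < Au^+; the 3rd-smallest ion is In^3+.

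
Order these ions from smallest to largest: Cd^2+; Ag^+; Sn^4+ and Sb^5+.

Sb^5+ < Sn^4+ < Cd^2+ < Ag^+

All of these have 46 electrons (isoelectronic). With the same electron cloud, the ion with the most protons pulls it in tightest. Nuclear charges: Sb^5+ (Z=51), Sn^4+ (Z=50), Cd^2+ (Z=48), Ag^+ (Z=47). Highest Z is smallest.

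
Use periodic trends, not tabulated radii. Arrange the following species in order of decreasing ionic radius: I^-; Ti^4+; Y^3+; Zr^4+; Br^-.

Ti^4+ has 18 e⁻ (Z=22), Zr^4+ has 36 e⁻ (Z=40), Y^3+ has 36 e⁻ (Z=39), Br^- has 36 e⁻ (Z=35), I^- has 54 e⁻ (Z=53). Ti^4+ < Zr^4+ (same group, 1 shell fewer); Zr^4+ < Y^3+ (both 36 e⁻, Z=40>39); Y^3+ < Br^- (both 36 e⁻, Z=39>35); Br^- < I^- (same group, period 4 vs 5).

I^- > Br^- > Y^3+ > Zr^4+ > Ti^4+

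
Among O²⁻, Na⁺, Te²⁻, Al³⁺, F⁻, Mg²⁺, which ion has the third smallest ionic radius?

Al³⁺ (Z=13, 10 e⁻), Mg²⁺ (Z=12, 10 e⁻), Na⁺ (Z=11, 10 e⁻), F⁻ (Z=9, 10 e⁻), O²⁻ (Z=8, 10 e⁻), Te²⁻ (Z=52, 54 e⁻). Al³⁺ < Mg²⁺ (both 10 e⁻, Z=13>12); Mg²⁺ < Na⁺ (both 10 e⁻, Z=12>11); Na⁺ < F⁻ (both 10 e⁻, Z=11>9); F⁻ < O²⁻ (both 10 e⁻, Z=9>8); O²⁻ < Te²⁻ (same group, period 2 vs 5).
So the order is Al³⁺ < Mg²⁺ < Na⁺ < F⁻ < O²⁻ < Te²⁻; the 3rd-smallest ion is Na⁺.

Na⁺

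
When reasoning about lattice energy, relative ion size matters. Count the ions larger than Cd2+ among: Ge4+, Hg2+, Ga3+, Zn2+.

1

Work out protons and electrons: Ge4+: 28 e⁻, Z=32, Ga3+: 28 e⁻, Z=31, Zn2+: 28 e⁻, Z=30, Cd2+: 46 e⁻, Z=48, Hg2+: 78 e⁻, Z=80. Ge4+ < Ga3+ (both 28 e⁻, Z=32>31); Ga3+ < Zn2+ (isoelectronic, higher Z=31 is smaller); Zn2+ < Cd2+ (same group, period 4 vs 5); Cd2+ < Hg2+ (same group, period 5 vs 6).
Ordering all of them (including Cd2+) by radius gives Ge4+ < Ga3+ < Zn2+ < Cd2+ < Hg2+. So 1 is larger.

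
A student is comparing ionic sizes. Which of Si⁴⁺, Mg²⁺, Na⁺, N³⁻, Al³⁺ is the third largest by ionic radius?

Isoelectronic series (10 e⁻ each). Size is set by nuclear charge: more protons means a smaller ion. Si⁴⁺ (Z=14), Al³⁺ (Z=13), Mg²⁺ (Z=12), Na⁺ (Z=11), N³⁻ (Z=7).
Full ascending order: Si⁴⁺ < Al³⁺ < Mg²⁺ < Na⁺ < N³⁻. Counting from the largest, position 3 is Mg²⁺.

Mg²⁺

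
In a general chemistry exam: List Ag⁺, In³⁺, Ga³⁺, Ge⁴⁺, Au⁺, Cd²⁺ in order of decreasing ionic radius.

Au⁺ > Ag⁺ > Cd²⁺ > In³⁺ > Ga³⁺ > Ge⁴⁺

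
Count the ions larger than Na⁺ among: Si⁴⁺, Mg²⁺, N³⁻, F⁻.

All of these have 10 electrons (isoelectronic). With the same electron cloud, the ion with the most protons pulls it in tightest. Nuclear charges: Si⁴⁺ (Z=14), Mg²⁺ (Z=12), Na⁺ (Z=11), F⁻ (Z=9), N³⁻ (Z=7). Highest Z is smallest.
Relative to Na⁺, the ions that are larger are F⁻, N³⁻. So 2 are larger.

2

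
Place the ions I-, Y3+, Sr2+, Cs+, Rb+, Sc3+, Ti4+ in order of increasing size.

Electron counts and nuclear charges: Ti4+: 18 e⁻, Z=22, Sc3+: 18 e⁻, Z=21, Y3+: 36 e⁻, Z=39, Sr2+: 36 e⁻, Z=38, Rb+: 36 e⁻, Z=37, Cs+: 54 e⁻, Z=55, I-: 54 e⁻, Z=53. Ti4+ < Sc3+ (isoelectronic, higher Z=22 is smaller); Sc3+ < Y3+ (same group, 1 shell fewer); Y3+ < Sr2+ (isoelectronic, higher Z=39 is smaller); Sr2+ < Rb+ (isoelectronic, higher Z=38 is smaller); Rb+ < Cs+ (same group, period 5 vs 6); Cs+ < I- (both 54 e⁻, Z=55>53).

Ti4+ < Sc3+ < Y3+ < Sr2+ < Rb+ < Cs+ < I-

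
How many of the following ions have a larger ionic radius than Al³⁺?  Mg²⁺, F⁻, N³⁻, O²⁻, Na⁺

Each ion has 10 electrons. The ranking follows nuclear charge in reverse — greater Z gives a smaller radius. Al³⁺ (Z=13), Mg²⁺ (Z=12), Na⁺ (Z=11), F⁻ (Z=9), O²⁻ (Z=8), N³⁻ (Z=7).
Ordering all of them (including Al³⁺) by radius gives Al³⁺ < Mg²⁺ < Na⁺ < F⁻ < O²⁻ < N³⁻. That's 5.

5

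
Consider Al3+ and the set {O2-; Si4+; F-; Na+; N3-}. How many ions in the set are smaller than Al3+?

1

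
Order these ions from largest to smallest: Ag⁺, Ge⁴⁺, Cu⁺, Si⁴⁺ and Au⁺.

Au⁺ > Ag⁺ > Cu⁺ > Ge⁴⁺ > Si⁴⁺

Tabulating Z and e⁻: Si⁴⁺: 10 e⁻, Z=14, Ge⁴⁺: 28 e⁻, Z=32, Cu⁺: 28 e⁻, Z=29, Ag⁺: 46 e⁻, Z=47, Au⁺: 78 e⁻, Z=79. Si⁴⁺ < Ge⁴⁺ (same group, period 3 vs 4); Ge⁴⁺ < Cu⁺ (both 28 e⁻, Z=32>29); Cu⁺ < Ag⁺ (same group, period 4 vs 5); Ag⁺ < Au⁺ (same group, period 5 vs 6).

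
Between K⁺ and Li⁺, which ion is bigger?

These ions sit in one column with identical charge. Each step down the periodic table adds a principal shell, increasing the radius.

K⁺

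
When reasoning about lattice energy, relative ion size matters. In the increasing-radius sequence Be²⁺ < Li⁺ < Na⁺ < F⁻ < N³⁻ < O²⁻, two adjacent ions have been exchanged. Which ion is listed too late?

O²⁻

Compare adjacent ions: O²⁻ and N³⁻ share 10 electrons; the higher nuclear charge on O (Z=8) contracts it more, so O²⁻ < N³⁻ — yet in this increasing list N³⁻ sits before O²⁻. Nothing else is reversed, so O²⁻ should move one place to the left.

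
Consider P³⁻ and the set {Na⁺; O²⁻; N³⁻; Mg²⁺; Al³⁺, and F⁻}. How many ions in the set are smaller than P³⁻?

6

Work out protons and electrons: Al³⁺ has 10 e⁻ (Z=13), Mg²⁺ has 10 e⁻ (Z=12), Na⁺ has 10 e⁻ (Z=11), F⁻ has 10 e⁻ (Z=9), O²⁻ has 10 e⁻ (Z=8), N³⁻ has 10 e⁻ (Z=7), P³⁻ has 18 e⁻ (Z=15). Al³⁺ < Mg²⁺ (isoelectronic, higher Z=13 is smaller); Mg²⁺ < Na⁺ (isoelectronic, higher Z=12 is smaller); Na⁺ < F⁻ (isoelectronic, higher Z=11 is smaller); F⁻ < O²⁻ (both 10 e⁻, Z=9>8); O²⁻ < N³⁻ (both 10 e⁻, Z=8>7); N³⁻ < P³⁻ (same group, 1 shell fewer).
Relative to P³⁻, the ions that are smaller are Al³⁺, Mg²⁺, Na⁺, F⁻, O²⁻, N³⁻. That's 6.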